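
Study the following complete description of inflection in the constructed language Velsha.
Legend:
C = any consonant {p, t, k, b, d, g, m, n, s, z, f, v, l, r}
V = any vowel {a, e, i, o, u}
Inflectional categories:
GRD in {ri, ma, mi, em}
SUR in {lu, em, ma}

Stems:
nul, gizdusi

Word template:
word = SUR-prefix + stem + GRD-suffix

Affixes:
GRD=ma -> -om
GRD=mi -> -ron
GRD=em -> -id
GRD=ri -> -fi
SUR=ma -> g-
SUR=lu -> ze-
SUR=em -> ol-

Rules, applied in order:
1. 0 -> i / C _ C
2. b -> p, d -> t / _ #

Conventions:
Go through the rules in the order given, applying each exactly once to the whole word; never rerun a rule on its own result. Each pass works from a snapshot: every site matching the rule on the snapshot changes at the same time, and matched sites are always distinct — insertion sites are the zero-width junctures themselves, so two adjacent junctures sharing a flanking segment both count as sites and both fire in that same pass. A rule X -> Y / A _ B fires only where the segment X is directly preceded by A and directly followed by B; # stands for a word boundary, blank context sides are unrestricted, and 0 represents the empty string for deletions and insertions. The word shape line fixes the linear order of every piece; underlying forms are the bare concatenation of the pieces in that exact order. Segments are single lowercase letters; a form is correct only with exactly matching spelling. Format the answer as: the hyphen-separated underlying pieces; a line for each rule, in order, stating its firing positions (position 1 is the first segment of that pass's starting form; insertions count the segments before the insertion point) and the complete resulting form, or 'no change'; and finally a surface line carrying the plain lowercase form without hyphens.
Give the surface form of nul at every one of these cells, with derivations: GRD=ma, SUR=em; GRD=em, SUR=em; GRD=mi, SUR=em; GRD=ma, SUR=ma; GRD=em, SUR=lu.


cell GRD=ma, SUR=em:
underlying: ol-nul-om
1. 0 -> i / C _ C: inserts after position(s) 2: olinulom
2. b -> p, d -> t / _ #: no change
surface: olinulom

cell GRD=em, SUR=em:
underlying: ol-nul-id
1. 0 -> i / C _ C: inserts after position(s) 2: olinulid
2. b -> p, d -> t / _ #: fires at position(s) 8: olinulit
surface: olinulit

cell GRD=mi, SUR=em:
underlying: ol-nul-ron
1. 0 -> i / C _ C: inserts after position(s) 2, 5: olinuliron
2. b -> p, d -> t / _ #: no change
surface: olinuliron

cell GRD=ma, SUR=ma:
underlying: g-nul-om
1. 0 -> i / C _ C: inserts after position(s) 1: ginulom
2. b -> p, d -> t / _ #: no change
surface: ginulom

cell GRD=em, SUR=lu:
underlying: ze-nul-id
1. 0 -> i / C _ C: no change
2. b -> p, d -> t / _ #: fires at position(s) 7: zenulit
surface: zenulit


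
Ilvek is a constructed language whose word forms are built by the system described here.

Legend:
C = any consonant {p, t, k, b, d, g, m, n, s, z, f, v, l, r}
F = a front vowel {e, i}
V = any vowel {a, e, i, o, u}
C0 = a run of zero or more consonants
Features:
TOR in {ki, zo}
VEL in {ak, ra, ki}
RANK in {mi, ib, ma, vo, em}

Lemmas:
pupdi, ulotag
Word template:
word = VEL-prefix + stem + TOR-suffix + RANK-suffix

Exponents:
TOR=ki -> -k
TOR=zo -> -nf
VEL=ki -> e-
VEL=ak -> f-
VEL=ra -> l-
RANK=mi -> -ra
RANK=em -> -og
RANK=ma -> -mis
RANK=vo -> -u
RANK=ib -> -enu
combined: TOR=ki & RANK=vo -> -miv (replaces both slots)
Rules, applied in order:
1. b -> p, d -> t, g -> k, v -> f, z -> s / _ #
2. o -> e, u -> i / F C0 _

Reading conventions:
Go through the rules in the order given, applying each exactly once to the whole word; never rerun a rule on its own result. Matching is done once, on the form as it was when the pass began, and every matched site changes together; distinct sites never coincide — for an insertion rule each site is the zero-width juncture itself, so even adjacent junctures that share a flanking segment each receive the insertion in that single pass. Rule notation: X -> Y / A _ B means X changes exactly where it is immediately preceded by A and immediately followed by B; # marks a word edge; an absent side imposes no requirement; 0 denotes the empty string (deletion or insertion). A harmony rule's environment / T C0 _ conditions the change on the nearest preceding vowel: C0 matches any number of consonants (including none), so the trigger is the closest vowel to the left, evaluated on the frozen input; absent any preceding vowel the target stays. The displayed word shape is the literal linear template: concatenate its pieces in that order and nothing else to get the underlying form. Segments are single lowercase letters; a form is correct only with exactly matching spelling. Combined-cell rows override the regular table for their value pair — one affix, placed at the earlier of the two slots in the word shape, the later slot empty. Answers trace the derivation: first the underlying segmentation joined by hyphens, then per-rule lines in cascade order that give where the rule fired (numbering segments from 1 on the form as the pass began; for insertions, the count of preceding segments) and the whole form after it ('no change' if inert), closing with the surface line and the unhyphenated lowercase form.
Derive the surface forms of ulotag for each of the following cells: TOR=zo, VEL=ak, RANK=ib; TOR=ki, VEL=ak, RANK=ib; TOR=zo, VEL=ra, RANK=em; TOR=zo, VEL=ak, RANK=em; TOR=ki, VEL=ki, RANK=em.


cell TOR=zo, VEL=ak, RANK=ib:
underlying: f-ulotag-nf-enu
1. b -> p, d -> t, g -> k, v -> f, z -> s / _ #: no change
2. o -> e, u -> i / F C0 _: fires at position(s) 12: fulotagnfeni
surface: fulotagnfeni

cell TOR=ki, VEL=ak, RANK=ib:
underlying: f-ulotag-k-enu
1. b -> p, d -> t, g -> k, v -> f, z -> s / _ #: no change
2. o -> e, u -> i / F C0 _: fires at position(s) 11: fulotagkeni
surface: fulotagkeni

cell TOR=zo, VEL=ra, RANK=em:
underlying: l-ulotag-nf-og
1. b -> p, d -> t, g -> k, v -> f, z -> s / _ #: fires at position(s) 11: lulotagnfok
2. o -> e, u -> i / F C0 _: no change
surface: lulotagnfok

cell TOR=zo, VEL=ak, RANK=em:
underlying: f-ulotag-nf-og
1. b -> p, d -> t, g -> k, v -> f, z -> s / _ #: fires at position(s) 11: fulotagnfok
2. o -> e, u -> i / F C0 _: no change
surface: fulotagnfok

cell TOR=ki, VEL=ki, RANK=em:
underlying: e-ulotag-k-og
1. b -> p, d -> t, g -> k, v -> f, z -> s / _ #: fires at position(s) 10: eulotagkok
2. o -> e, u -> i / F C0 _: fires at position(s) 2: eilotagkok
surface: eilotagkok


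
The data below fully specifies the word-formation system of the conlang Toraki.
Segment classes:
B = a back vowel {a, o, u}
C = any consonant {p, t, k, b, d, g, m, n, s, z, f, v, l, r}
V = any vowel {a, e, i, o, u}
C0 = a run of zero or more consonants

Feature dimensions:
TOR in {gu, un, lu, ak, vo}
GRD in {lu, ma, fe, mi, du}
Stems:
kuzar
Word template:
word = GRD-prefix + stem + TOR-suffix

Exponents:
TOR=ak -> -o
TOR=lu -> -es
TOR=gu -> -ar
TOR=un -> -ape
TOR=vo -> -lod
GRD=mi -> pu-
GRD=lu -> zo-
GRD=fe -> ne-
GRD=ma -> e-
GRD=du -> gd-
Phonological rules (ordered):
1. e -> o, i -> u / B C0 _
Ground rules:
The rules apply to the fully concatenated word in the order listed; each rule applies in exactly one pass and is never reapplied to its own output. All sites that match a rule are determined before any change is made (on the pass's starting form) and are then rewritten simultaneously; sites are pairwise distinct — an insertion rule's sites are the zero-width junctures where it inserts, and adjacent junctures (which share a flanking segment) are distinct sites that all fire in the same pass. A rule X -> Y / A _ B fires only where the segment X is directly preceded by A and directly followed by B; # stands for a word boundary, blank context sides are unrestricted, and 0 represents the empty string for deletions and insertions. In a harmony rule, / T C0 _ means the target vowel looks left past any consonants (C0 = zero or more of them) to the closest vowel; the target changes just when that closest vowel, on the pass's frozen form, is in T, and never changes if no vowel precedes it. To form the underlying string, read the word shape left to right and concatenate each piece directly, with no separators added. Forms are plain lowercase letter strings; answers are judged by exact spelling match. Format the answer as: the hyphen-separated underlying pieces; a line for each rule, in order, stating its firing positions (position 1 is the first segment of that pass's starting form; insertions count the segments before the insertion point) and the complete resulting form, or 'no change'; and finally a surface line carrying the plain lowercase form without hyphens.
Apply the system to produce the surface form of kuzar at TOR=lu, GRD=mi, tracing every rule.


underlying: pu-kuzar-es
1. e -> o, i -> u / B C0 _: fires at position(s) 8: pukuzaros
surface: pukuzaros


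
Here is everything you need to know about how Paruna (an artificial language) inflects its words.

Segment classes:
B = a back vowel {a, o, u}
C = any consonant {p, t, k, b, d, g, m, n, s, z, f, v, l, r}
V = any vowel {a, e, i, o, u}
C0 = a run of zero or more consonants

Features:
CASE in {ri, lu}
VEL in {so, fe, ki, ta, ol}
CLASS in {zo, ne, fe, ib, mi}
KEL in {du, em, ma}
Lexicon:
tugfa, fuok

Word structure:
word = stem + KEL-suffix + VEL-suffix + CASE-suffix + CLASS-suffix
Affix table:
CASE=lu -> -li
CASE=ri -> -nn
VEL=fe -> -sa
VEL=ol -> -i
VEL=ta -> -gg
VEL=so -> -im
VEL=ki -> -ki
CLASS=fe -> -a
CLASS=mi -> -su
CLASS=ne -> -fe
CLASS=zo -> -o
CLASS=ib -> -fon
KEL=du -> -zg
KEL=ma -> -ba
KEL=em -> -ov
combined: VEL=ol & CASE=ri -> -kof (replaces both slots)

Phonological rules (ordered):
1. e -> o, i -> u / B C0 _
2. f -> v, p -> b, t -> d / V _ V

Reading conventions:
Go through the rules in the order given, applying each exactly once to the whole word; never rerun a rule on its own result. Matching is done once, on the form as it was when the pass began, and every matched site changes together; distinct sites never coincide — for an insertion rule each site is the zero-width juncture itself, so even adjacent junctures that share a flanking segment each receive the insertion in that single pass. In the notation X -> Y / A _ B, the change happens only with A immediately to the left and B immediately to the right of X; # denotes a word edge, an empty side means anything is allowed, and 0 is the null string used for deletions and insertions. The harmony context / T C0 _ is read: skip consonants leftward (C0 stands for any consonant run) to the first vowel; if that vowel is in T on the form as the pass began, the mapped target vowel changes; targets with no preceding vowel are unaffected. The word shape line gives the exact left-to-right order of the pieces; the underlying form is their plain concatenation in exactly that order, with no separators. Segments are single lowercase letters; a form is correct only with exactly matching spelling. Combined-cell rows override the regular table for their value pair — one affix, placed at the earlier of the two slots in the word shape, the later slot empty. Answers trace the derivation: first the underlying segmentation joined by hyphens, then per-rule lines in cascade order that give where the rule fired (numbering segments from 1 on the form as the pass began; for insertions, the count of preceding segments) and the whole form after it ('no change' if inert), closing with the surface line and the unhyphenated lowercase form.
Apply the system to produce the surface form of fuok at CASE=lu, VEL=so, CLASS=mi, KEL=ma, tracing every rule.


underlying: fuok-ba-im-li-su
1. e -> o, i -> u / B C0 _: fires at position(s) 7: fuokbaumlisu
2. f -> v, p -> b, t -> d / V _ V: no change
surface: fuokbaumlisu


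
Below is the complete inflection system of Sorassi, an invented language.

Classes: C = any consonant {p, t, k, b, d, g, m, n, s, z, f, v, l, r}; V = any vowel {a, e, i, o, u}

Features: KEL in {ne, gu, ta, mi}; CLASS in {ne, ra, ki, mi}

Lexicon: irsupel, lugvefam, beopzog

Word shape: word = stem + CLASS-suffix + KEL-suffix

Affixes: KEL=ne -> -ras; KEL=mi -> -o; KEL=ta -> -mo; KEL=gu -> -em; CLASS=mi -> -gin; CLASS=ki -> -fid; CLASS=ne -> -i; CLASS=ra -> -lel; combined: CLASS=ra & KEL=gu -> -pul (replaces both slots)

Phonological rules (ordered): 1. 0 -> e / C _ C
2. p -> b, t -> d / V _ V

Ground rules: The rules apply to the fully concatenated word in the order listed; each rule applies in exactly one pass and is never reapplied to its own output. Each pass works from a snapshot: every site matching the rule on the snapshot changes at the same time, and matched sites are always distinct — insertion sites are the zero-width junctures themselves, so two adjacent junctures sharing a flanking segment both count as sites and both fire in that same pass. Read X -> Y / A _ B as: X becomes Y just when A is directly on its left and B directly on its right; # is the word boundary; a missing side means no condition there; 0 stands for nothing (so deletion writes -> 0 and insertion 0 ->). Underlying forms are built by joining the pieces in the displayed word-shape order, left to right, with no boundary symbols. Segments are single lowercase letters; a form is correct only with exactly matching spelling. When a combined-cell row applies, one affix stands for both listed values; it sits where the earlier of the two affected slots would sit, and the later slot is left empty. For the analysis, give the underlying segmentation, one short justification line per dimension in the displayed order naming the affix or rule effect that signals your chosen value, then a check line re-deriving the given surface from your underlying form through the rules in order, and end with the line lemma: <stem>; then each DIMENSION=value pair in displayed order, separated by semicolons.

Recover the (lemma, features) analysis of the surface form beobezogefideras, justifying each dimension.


underlying: beopzog-fid-ras
KEL=ne - signalled by the affix -ras
CLASS=ki - signalled by the affix -fid
check: beopzogfidras -> beopezogefideras -> beobezogefideras
lemma: beopzog; KEL=ne; CLASS=ki


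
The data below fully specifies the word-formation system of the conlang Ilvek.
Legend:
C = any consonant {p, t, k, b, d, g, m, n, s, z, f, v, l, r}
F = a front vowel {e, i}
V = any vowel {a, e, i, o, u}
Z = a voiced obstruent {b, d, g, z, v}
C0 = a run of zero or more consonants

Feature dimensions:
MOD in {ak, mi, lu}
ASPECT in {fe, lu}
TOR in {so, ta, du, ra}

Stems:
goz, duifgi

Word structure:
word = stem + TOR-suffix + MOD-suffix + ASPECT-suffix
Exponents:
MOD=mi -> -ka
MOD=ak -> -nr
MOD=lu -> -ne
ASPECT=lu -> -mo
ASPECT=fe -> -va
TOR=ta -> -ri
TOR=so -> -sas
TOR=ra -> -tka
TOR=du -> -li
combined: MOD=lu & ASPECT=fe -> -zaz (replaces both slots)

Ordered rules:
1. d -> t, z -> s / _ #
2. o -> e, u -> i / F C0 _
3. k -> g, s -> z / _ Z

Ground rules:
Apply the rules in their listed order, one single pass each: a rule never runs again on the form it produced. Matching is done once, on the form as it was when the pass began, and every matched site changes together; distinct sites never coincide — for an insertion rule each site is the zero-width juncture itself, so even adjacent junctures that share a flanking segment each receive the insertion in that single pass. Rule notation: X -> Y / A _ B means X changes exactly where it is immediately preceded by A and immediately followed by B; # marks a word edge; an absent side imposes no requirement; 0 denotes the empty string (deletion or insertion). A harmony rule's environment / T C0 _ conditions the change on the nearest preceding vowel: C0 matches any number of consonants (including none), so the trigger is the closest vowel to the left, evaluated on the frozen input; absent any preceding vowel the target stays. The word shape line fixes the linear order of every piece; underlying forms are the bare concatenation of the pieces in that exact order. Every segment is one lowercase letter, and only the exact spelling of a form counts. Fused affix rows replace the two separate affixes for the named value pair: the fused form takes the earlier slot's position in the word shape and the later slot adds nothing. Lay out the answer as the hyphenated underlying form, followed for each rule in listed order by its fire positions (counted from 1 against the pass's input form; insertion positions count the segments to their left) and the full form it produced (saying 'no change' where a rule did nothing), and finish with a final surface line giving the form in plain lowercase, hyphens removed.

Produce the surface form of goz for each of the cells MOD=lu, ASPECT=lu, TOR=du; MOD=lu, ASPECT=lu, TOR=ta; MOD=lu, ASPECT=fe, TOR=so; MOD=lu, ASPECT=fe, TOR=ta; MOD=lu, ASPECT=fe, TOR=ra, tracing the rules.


cell MOD=lu, ASPECT=lu, TOR=du:
underlying: goz-li-ne-mo
1. d -> t, z -> s / _ #: no change
2. o -> e, u -> i / F C0 _: fires at position(s) 9: gozlineme
3. k -> g, s -> z / _ Z: no change
surface: gozlineme

cell MOD=lu, ASPECT=lu, TOR=ta:
underlying: goz-ri-ne-mo
1. d -> t, z -> s / _ #: no change
2. o -> e, u -> i / F C0 _: fires at position(s) 9: gozrineme
3. k -> g, s -> z / _ Z: no change
surface: gozrineme

cell MOD=lu, ASPECT=fe, TOR=so:
underlying: goz-sas-zaz
1. d -> t, z -> s / _ #: fires at position(s) 9: gozsaszas
2. o -> e, u -> i / F C0 _: no change
3. k -> g, s -> z / _ Z: fires at position(s) 6: gozsazzas
surface: gozsazzas

cell MOD=lu, ASPECT=fe, TOR=ta:
underlying: goz-ri-zaz
1. d -> t, z -> s / _ #: fires at position(s) 8: gozrizas
2. o -> e, u -> i / F C0 _: no change
3. k -> g, s -> z / _ Z: no change
surface: gozrizas

cell MOD=lu, ASPECT=fe, TOR=ra:
underlying: goz-tka-zaz
1. d -> t, z -> s / _ #: fires at position(s) 9: goztkazas
2. o -> e, u -> i / F C0 _: no change
3. k -> g, s -> z / _ Z: no change
surface: goztkazas


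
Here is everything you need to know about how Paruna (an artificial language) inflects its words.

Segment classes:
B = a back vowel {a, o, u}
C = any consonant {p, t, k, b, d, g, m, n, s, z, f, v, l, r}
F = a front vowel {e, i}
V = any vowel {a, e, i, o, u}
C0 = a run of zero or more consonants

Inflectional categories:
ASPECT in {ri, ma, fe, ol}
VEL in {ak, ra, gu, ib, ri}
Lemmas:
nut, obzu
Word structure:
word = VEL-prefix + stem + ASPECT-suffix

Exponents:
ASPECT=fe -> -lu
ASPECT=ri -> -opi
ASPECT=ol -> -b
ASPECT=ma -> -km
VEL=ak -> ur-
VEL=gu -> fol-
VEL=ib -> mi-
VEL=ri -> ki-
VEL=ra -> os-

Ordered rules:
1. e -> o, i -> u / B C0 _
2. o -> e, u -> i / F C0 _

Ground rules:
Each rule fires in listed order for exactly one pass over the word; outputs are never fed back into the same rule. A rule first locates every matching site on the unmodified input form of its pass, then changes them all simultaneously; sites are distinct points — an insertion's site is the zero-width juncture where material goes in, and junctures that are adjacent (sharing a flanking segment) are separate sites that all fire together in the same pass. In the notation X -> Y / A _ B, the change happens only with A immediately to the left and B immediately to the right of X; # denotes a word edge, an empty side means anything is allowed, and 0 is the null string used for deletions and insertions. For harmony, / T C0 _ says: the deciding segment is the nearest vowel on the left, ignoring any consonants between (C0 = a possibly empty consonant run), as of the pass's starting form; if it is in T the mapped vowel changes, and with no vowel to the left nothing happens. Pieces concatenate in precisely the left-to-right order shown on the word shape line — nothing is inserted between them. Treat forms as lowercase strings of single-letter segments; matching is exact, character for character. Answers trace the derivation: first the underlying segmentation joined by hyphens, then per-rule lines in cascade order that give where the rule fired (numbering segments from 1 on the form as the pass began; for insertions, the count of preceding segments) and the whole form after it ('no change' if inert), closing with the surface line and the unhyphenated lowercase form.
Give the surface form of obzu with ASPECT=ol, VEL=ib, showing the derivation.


underlying: mi-obzu-b
1. e -> o, i -> u / B C0 _: no change
2. o -> e, u -> i / F C0 _: fires at position(s) 3: miebzub
surface: miebzub


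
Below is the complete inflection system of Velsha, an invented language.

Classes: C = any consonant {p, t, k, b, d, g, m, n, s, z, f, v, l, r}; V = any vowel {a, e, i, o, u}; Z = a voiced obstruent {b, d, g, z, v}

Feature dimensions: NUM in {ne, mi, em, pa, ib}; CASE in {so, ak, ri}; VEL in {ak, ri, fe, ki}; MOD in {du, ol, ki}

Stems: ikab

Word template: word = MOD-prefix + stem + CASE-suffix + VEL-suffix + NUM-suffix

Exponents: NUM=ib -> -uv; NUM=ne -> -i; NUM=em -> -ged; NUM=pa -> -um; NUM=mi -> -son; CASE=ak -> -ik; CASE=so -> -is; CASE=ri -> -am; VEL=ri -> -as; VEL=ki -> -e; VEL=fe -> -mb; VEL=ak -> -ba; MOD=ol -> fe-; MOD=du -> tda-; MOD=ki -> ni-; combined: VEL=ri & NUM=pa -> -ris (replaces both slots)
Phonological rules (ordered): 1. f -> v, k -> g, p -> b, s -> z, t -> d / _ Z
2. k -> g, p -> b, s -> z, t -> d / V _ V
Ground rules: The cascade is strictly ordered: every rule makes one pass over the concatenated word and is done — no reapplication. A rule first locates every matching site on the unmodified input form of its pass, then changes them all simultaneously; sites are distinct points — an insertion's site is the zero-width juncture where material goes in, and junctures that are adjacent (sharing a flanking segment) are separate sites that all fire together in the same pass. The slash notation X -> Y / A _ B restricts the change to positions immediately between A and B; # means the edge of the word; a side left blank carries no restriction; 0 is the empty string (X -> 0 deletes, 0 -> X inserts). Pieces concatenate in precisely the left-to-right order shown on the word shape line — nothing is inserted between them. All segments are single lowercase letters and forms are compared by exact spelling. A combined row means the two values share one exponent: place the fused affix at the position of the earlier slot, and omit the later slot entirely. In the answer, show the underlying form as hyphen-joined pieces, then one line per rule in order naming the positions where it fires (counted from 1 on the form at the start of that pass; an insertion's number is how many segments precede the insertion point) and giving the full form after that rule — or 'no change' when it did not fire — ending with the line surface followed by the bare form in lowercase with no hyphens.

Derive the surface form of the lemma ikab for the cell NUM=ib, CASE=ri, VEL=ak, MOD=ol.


underlying: fe-ikab-am-ba-uv
1. f -> v, k -> g, p -> b, s -> z, t -> d / _ Z: no change
2. k -> g, p -> b, s -> z, t -> d / V _ V: fires at position(s) 4: feigabambauv
surface: feigabambauv


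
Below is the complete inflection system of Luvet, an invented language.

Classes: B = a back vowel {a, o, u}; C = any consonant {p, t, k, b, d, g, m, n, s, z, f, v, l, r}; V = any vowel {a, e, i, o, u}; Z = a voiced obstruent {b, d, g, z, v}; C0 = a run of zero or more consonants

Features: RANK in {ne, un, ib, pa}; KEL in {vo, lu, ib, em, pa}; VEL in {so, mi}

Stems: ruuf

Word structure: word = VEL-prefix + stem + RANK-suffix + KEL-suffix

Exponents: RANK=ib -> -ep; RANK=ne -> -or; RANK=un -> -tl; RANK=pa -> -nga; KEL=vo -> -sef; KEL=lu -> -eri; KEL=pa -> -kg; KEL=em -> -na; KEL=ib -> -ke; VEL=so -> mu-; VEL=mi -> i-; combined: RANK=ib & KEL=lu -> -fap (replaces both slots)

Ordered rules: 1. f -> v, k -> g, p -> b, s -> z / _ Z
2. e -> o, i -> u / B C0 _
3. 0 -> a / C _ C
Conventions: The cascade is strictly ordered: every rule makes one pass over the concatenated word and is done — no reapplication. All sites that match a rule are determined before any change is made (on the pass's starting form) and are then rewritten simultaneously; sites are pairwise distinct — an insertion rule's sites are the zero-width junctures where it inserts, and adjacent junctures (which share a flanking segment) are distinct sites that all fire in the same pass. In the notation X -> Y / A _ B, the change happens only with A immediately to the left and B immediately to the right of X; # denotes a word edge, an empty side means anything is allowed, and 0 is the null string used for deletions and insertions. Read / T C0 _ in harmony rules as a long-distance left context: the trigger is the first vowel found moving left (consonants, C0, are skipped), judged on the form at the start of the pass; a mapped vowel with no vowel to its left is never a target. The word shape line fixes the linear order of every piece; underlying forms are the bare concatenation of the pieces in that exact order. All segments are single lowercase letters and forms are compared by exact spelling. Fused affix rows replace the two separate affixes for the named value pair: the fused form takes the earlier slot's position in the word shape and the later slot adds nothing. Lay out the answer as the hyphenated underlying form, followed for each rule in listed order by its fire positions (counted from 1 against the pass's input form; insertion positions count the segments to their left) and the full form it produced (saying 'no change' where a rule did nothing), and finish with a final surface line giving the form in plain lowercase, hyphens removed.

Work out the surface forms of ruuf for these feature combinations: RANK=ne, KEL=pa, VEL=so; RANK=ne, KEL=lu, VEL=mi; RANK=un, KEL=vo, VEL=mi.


cell RANK=ne, KEL=pa, VEL=so:
underlying: mu-ruuf-or-kg
1. f -> v, k -> g, p -> b, s -> z / _ Z: fires at position(s) 9: muruuforgg
2. e -> o, i -> u / B C0 _: no change
3. 0 -> a / C _ C: inserts after position(s) 8, 9: muruuforagag
surface: muruuforagag

cell RANK=ne, KEL=lu, VEL=mi:
underlying: i-ruuf-or-eri
1. f -> v, k -> g, p -> b, s -> z / _ Z: no change
2. e -> o, i -> u / B C0 _: fires at position(s) 8: iruuforori
3. 0 -> a / C _ C: no change
surface: iruuforori

cell RANK=un, KEL=vo, VEL=mi:
underlying: i-ruuf-tl-sef
1. f -> v, k -> g, p -> b, s -> z / _ Z: no change
2. e -> o, i -> u / B C0 _: fires at position(s) 9: iruuftlsof
3. 0 -> a / C _ C: inserts after position(s) 5, 6, 7: iruufatalasof
surface: iruufatalasof


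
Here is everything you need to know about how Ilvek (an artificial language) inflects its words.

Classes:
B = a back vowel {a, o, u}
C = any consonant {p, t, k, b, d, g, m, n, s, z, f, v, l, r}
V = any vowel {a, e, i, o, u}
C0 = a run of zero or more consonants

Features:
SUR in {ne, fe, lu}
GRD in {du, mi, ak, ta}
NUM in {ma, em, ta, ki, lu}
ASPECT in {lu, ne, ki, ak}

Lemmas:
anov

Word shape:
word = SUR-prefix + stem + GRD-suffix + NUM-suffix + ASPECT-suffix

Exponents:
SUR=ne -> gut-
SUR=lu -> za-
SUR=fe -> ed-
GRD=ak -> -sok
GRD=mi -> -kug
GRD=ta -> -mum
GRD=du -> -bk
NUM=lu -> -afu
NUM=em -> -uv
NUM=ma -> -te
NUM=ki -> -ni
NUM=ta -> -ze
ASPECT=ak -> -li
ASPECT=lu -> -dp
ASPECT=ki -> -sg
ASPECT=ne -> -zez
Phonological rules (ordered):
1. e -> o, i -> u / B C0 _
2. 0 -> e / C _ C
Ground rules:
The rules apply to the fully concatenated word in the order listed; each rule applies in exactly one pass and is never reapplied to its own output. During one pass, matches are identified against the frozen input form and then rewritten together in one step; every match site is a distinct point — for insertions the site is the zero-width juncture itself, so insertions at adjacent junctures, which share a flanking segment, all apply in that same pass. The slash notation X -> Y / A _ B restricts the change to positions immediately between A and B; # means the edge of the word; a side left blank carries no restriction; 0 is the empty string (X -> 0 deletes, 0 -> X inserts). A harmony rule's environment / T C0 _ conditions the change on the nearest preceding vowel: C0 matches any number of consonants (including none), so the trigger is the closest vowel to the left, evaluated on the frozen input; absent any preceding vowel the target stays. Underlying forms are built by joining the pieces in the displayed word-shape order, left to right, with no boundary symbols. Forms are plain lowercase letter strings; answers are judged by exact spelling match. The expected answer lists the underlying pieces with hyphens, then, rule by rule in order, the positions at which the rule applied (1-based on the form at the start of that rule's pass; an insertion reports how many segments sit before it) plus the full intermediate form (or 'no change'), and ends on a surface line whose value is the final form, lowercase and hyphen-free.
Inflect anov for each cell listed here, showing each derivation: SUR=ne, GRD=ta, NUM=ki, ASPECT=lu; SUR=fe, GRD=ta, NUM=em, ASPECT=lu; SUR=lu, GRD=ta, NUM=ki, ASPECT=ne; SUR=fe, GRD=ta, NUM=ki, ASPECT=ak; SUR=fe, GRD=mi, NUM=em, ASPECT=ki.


cell SUR=ne, GRD=ta, NUM=ki, ASPECT=lu:
underlying: gut-anov-mum-ni-dp
1. e -> o, i -> u / B C0 _: fires at position(s) 12: gutanovmumnudp
2. 0 -> e / C _ C: inserts after position(s) 7, 10, 13: gutanovemumenudep
surface: gutanovemumenudep

cell SUR=fe, GRD=ta, NUM=em, ASPECT=lu:
underlying: ed-anov-mum-uv-dp
1. e -> o, i -> u / B C0 _: no change
2. 0 -> e / C _ C: inserts after position(s) 6, 11, 12: edanovemumuvedep
surface: edanovemumuvedep

cell SUR=lu, GRD=ta, NUM=ki, ASPECT=ne:
underlying: za-anov-mum-ni-zez
1. e -> o, i -> u / B C0 _: fires at position(s) 11: zaanovmumnuzez
2. 0 -> e / C _ C: inserts after position(s) 6, 9: zaanovemumenuzez
surface: zaanovemumenuzez

cell SUR=fe, GRD=ta, NUM=ki, ASPECT=ak:
underlying: ed-anov-mum-ni-li
1. e -> o, i -> u / B C0 _: fires at position(s) 11: edanovmumnuli
2. 0 -> e / C _ C: inserts after position(s) 6, 9: edanovemumenuli
surface: edanovemumenuli

cell SUR=fe, GRD=mi, NUM=em, ASPECT=ki:
underlying: ed-anov-kug-uv-sg
1. e -> o, i -> u / B C0 _: no change
2. 0 -> e / C _ C: inserts after position(s) 6, 11, 12: edanovekuguveseg
surface: edanovekuguveseg


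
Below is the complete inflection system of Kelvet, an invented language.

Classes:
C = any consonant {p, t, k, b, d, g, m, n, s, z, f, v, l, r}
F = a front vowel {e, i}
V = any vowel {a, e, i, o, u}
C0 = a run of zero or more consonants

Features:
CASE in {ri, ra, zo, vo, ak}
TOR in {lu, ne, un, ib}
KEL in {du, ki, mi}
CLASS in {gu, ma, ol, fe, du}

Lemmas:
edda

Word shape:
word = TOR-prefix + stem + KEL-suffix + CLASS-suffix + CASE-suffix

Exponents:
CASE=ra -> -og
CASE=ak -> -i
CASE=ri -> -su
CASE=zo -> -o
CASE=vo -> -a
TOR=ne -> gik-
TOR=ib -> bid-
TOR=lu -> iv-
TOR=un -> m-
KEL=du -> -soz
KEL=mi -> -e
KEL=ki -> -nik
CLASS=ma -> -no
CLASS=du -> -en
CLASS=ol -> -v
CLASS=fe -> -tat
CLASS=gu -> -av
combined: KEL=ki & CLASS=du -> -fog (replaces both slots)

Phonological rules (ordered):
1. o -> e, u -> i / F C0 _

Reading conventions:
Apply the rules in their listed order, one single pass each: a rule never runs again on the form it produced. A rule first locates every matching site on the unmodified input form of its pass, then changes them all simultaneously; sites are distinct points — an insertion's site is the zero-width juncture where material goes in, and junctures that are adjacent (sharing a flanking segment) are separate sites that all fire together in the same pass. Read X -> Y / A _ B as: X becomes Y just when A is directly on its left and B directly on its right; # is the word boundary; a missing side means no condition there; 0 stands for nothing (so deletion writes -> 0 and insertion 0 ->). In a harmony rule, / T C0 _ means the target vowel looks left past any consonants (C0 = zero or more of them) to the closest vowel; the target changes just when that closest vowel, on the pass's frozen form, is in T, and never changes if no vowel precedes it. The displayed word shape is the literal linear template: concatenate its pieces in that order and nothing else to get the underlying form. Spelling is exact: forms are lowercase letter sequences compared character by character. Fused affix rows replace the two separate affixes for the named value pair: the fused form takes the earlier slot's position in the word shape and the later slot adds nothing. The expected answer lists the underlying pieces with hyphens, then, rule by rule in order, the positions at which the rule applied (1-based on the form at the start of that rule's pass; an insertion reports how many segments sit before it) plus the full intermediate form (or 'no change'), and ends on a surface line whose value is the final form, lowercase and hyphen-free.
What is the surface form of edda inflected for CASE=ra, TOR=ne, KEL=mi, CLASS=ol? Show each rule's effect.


underlying: gik-edda-e-v-og
1. o -> e, u -> i / F C0 _: fires at position(s) 10: gikeddaeveg
surface: gikeddaeveg


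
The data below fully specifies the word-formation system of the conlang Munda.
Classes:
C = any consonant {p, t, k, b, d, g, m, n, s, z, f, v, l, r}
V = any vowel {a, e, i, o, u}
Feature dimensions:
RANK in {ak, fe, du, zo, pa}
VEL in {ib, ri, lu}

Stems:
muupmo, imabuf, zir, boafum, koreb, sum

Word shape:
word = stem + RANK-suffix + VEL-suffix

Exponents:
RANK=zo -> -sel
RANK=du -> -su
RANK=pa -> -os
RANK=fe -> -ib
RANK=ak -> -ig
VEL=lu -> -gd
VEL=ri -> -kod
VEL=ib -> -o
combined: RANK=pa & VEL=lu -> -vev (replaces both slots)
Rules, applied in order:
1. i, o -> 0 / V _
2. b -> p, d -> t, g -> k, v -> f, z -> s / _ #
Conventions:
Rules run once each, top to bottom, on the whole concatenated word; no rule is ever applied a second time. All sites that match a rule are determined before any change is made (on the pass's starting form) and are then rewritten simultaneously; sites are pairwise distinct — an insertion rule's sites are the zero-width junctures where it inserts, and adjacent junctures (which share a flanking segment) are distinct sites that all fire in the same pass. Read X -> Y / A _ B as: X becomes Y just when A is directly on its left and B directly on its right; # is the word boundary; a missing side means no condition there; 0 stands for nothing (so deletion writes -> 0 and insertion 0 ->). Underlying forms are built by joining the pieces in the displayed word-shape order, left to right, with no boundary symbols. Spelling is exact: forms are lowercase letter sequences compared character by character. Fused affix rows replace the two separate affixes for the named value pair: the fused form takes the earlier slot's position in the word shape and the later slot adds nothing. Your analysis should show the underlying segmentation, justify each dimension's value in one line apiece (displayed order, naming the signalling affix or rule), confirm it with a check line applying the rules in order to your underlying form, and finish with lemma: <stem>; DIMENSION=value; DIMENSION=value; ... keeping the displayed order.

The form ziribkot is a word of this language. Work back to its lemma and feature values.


underlying: zir-ib-kod
RANK=fe - signalled by the affix -ib
VEL=ri - signalled by the affix -kod
check: ziribkod -> ziribkod -> ziribkot
lemma: zir; RANK=fe; VEL=ri


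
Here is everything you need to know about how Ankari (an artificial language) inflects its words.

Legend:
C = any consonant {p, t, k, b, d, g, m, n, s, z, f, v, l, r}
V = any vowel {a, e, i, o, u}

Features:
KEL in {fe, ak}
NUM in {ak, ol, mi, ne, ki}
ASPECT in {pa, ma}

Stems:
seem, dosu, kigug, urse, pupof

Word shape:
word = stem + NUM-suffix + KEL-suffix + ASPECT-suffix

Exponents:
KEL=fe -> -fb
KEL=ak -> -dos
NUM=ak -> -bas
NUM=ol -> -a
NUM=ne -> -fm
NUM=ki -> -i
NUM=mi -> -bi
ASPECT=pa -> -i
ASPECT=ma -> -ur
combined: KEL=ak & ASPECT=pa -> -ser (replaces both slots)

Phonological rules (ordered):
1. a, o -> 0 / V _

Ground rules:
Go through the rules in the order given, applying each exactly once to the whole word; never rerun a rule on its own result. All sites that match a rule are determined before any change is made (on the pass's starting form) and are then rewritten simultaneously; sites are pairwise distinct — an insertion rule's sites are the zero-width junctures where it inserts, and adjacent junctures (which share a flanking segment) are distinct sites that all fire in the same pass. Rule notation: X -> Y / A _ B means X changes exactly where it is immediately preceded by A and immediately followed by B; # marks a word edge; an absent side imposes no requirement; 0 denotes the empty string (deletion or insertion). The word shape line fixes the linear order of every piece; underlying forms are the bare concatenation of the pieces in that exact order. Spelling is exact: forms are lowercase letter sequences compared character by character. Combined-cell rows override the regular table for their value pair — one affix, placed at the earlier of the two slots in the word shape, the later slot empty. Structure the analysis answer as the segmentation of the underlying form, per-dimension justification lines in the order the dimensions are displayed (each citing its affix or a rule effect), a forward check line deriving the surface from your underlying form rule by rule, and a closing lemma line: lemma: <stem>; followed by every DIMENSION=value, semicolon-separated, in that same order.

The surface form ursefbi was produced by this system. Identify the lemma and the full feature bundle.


underlying: urse-a-fb-i
KEL=fe - signalled by the affix -fb
NUM=ol - signalled by the affix -a
ASPECT=pa - signalled by the affix -i
check: urseafbi -> ursefbi
lemma: urse; KEL=fe; NUM=ol; ASPECT=pa


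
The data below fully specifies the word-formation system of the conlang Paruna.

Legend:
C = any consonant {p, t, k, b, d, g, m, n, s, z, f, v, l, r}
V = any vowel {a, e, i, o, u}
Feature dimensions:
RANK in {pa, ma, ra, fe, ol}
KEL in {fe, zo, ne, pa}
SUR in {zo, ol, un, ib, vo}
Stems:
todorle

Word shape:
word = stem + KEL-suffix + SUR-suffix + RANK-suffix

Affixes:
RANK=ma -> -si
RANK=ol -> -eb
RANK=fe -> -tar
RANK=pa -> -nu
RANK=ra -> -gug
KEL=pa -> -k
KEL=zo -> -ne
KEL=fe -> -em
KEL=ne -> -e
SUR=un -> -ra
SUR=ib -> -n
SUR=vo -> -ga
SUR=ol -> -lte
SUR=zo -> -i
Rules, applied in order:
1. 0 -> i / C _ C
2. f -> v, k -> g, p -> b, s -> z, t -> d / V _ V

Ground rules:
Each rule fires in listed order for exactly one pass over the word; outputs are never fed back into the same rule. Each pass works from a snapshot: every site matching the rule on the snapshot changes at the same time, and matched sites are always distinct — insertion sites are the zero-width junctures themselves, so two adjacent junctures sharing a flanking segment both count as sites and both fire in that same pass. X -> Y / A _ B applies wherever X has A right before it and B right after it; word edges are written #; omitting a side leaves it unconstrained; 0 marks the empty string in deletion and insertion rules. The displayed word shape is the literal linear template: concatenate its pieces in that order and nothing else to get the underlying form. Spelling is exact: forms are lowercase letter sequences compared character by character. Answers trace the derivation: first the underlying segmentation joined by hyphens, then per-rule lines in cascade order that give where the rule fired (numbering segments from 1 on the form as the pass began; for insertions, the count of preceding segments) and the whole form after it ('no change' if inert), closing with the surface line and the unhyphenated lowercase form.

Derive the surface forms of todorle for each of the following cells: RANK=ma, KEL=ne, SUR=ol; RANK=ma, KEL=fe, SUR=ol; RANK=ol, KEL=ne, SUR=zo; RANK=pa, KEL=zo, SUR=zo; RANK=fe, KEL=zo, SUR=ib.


cell RANK=ma, KEL=ne, SUR=ol:
underlying: todorle-e-lte-si
1. 0 -> i / C _ C: inserts after position(s) 5, 9: todorileelitesi
2. f -> v, k -> g, p -> b, s -> z, t -> d / V _ V: fires at position(s) 12, 14: todorileelidezi
surface: todorileelidezi

cell RANK=ma, KEL=fe, SUR=ol:
underlying: todorle-em-lte-si
1. 0 -> i / C _ C: inserts after position(s) 5, 9, 10: todorileemilitesi
2. f -> v, k -> g, p -> b, s -> z, t -> d / V _ V: fires at position(s) 14, 16: todorileemilidezi
surface: todorileemilidezi

cell RANK=ol, KEL=ne, SUR=zo:
underlying: todorle-e-i-eb
1. 0 -> i / C _ C: inserts after position(s) 5: todorileeieb
2. f -> v, k -> g, p -> b, s -> z, t -> d / V _ V: no change
surface: todorileeieb

cell RANK=pa, KEL=zo, SUR=zo:
underlying: todorle-ne-i-nu
1. 0 -> i / C _ C: inserts after position(s) 5: todorileneinu
2. f -> v, k -> g, p -> b, s -> z, t -> d / V _ V: no change
surface: todorileneinu

cell RANK=fe, KEL=zo, SUR=ib:
underlying: todorle-ne-n-tar
1. 0 -> i / C _ C: inserts after position(s) 5, 10: todorilenenitar
2. f -> v, k -> g, p -> b, s -> z, t -> d / V _ V: fires at position(s) 13: todorilenenidar
surface: todorilenenidar
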